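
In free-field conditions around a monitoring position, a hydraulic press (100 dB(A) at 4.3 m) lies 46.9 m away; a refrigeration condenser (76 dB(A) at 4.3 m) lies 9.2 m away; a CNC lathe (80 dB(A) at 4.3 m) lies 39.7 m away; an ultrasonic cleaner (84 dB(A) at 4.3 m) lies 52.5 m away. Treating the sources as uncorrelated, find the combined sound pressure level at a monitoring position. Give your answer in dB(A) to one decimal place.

79.8 dB(A)

Propagate each source to the receiver with L = L_ref − 20·log₁₀(r/r_ref), then add intensities.
hydraulic press: 100 − 20·log₁₀(46.9/4.3) = 100 − 20.75 = 79.25 dB(A).
refrigeration condenser: 76 − 20·log₁₀(9.2/4.3) = 76 − 6.61 = 69.39 dB(A).
CNC lathe: 80 − 20·log₁₀(39.7/4.3) = 80 − 19.31 = 60.69 dB(A).
ultrasonic cleaner: 84 − 20·log₁₀(52.5/4.3) = 84 − 21.73 = 62.27 dB(A).
Σ 10^(L/10) = 9.562e+07 → L_total = 10·log₁₀(9.562e+07) = 79.81 dB(A).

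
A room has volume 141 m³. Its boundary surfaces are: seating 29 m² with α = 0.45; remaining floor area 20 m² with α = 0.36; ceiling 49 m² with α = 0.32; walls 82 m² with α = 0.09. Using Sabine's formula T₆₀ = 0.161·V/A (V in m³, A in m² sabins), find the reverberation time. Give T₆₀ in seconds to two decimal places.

0.52 s

Summing Sᵢαᵢ: 29·0.45 + 20·0.36 + 49·0.32 + 82·0.09 = 43.31 m².
T₆₀ = 0.161·V/A = 0.161·141/43.31 = 0.524 s.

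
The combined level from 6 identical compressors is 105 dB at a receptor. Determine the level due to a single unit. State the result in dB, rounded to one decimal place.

Dividing the total intensity by 6 lowers the level by 10·log₁₀ 6 = 7.782 dB: L₁ = 105 − 7.782.

97.2 dB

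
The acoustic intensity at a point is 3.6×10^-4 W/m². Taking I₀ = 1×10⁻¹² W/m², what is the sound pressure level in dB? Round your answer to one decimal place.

L = 10·log₁₀(I/I₀) = 10·log₁₀(3.6×10^-4/10⁻¹²) = 10·log₁₀(3.6×10^8).
L = 10·(0.5563 + 8) = 85.56 dB.

85.6 dB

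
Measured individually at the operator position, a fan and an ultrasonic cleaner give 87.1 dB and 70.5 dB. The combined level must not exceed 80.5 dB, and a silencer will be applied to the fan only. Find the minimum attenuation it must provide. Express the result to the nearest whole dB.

The untreated sources together contribute 10^(70.5/10) = 1.122e+07, i.e. 70.50 dB.
The limit corresponds to 10^(80.5/10) = 1.122e+08; subtracting the fixed part leaves 1.010e+08 for the fan, i.e. 80.04 dB.
Required insertion loss = 87.1 − 80.04 = 7.06 dB.

7 dB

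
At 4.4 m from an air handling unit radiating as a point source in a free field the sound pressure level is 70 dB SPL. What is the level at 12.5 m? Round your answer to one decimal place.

60.9 dB SPL

Spherical spreading from a point source gives a 20·log₁₀(r₂/r₁) drop.
L₂ = 70 − 20·log₁₀(12.5/4.4) = 70 − 9.069 = 60.93 dB SPL.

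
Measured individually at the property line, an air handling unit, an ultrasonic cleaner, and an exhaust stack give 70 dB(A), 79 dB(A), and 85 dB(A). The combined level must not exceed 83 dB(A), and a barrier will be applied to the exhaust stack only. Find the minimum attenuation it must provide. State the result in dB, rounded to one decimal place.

4.6 dB

The untreated sources together contribute 10^(70/10) + 10^(79/10) = 8.943e+07, i.e. 79.51 dB(A).
The limit corresponds to 10^(83/10) = 1.995e+08; subtracting the fixed part leaves 1.101e+08 for the exhaust stack, i.e. 80.42 dB(A).
So the exhaust stack must be reduced from 85 to 80.42 dB(A): IL = 4.58 dB.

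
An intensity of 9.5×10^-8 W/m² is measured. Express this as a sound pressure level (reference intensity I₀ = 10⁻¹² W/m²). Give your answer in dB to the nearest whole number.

50 dB

I/I₀ = 9.5×10^-8/10⁻¹² = 9.5×10^4, and L = 10·log₁₀(I/I₀).
L = 10·(0.9777 + 4) = 49.78 dB.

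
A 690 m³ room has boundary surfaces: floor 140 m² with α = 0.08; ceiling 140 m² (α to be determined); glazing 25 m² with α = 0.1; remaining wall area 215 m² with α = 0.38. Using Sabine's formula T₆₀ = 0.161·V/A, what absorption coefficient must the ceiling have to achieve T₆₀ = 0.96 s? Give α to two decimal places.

Required total absorption A = 0.161·690/0.96 = 115.72 m².
Absorption from the other surfaces = 140·0.08 + 25·0.1 + 215·0.38 = 95.40 m², so the ceiling must supply 20.32 m² over 140 m².
α = 20.32/140 = 0.145.

0.15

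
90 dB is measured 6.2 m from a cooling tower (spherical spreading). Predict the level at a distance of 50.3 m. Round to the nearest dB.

72 dB

Point-source attenuation: ΔL = 20·log₁₀(r₂/r₁) = 20·log₁₀(50.3/6.2) = 18.184 dB.
L₂ = 90 − 20·log₁₀(50.3/6.2) = 90 − 18.184 = 71.82 dB.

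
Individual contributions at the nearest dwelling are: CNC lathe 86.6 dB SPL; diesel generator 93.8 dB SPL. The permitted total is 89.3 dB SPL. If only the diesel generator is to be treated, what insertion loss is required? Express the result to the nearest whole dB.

8 dB

Fixed contribution from the other source: Σ 10^(L/10) = 10^(86.6/10) = 4.571e+08 (86.60 dB SPL).
To meet 89.3 dB SPL overall, the treated diesel generator may contribute at most 10^(89.3/10) − 4.571e+08 = 3.940e+08, i.e. 85.96 dB SPL.
Required insertion loss = 93.8 − 85.96 = 7.84 dB.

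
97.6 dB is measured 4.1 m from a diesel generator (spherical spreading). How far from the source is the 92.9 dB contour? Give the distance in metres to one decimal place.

7.0 m

For a point source L₁ − L₂ = 20·log₁₀(r₂/r₁), so r₂ = r₁·10^((L₁−L₂)/20).
r₂ = 4.1·10^((97.6−92.9)/20) = 4.1·10^(4.7/20) = 7.04 m.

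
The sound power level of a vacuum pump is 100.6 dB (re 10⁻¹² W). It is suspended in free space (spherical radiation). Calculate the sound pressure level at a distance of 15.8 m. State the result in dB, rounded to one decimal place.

65.6 dB

The power spreads over a sphere of area 4π·r², so L_p = L_w − 10·log₁₀(4π·r²).
4π·r² = 3137 m², 10·log₁₀ of that is 34.965 dB.
L_p = 100.6 − 34.965 = 65.63 dB.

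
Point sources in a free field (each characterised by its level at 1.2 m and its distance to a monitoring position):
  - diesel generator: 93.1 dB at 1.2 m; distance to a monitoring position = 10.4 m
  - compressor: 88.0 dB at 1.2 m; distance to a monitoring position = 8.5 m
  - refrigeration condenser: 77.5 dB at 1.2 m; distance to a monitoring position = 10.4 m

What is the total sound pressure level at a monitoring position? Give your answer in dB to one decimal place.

First find each source's level at the receiver (point-source: −20·log₁₀(r/r_ref)), then combine on an intensity basis.
diesel generator: 93.1 − 20·log₁₀(10.4/1.2) = 93.1 − 18.76 = 74.34 dB.
compressor: 88.0 − 20·log₁₀(8.5/1.2) = 88.0 − 17.00 = 71.00 dB.
refrigeration condenser: 77.5 − 20·log₁₀(10.4/1.2) = 77.5 − 18.76 = 58.74 dB.
Σ 10^(L/10) = 4.051e+07 → L_total = 10·log₁₀(4.051e+07) = 76.08 dB.

76.1 dB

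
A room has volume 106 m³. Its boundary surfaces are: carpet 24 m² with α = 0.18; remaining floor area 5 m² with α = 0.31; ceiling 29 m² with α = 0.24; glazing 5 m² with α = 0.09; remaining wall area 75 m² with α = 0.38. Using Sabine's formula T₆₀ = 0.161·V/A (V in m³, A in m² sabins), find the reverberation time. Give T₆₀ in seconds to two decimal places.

0.41 s

Summing Sᵢαᵢ: 24·0.18 + 5·0.31 + 29·0.24 + 5·0.09 + 75·0.38 = 41.78 m².
T₆₀ = 0.161 × 106 / 41.78 = 0.408 s.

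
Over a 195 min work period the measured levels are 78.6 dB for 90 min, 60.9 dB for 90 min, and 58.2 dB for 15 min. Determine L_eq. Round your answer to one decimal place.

75.3 dB

The energy average is taken in the linear domain: L_eq = 10·log₁₀[(Σ tᵢ·10^(Lᵢ/10))/T], T = 195 min.
Σ tᵢ·10^(Lᵢ/10) = 90·10^(78.6/10) + 90·10^(60.9/10) + 15·10^(58.2/10) = 6.641e+09.
L_eq = 10·log₁₀(6.641e+09/195) = 75.32 dB.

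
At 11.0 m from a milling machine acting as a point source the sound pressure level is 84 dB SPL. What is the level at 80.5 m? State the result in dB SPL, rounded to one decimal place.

For a point source, L₂ = L₁ − 20·log₁₀(r₂/r₁).
L₂ = 84 − 20·log₁₀(80.5/11.0) = 84 − 17.288 = 66.71 dB SPL.

66.7 dB SPL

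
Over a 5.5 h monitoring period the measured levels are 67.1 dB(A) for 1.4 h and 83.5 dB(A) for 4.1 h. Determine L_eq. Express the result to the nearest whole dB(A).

82 dB(A)

The energy average is taken in the linear domain: L_eq = 10·log₁₀[(Σ tᵢ·10^(Lᵢ/10))/T], T = 5.5 h.
Σ tᵢ·10^(Lᵢ/10) = 1.4·10^(67.1/10) + 4.1·10^(83.5/10) = 9.251e+08.
L_eq = 10·log₁₀(9.251e+08/5.5) = 82.26 dB(A).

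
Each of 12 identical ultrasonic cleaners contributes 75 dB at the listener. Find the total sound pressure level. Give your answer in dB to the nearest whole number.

L_total = L₁ + 10·log₁₀ N for N identical incoherent sources.
L_total = 75 + 10·log₁₀(12) = 75 + 10.792 = 85.79 dB.

86 dB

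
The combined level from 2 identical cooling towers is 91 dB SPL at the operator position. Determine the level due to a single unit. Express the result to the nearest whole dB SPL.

88 dB SPL

For N identical incoherent sources L_total = L₁ + 10·log₁₀ N, so L₁ = 91 − 10·log₁₀(2) = 91 − 3.010.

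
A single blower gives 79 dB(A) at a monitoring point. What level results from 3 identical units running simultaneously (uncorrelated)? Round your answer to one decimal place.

L_total = L₁ + 10·log₁₀ N for N identical incoherent sources.
L_total = 79 + 10·log₁₀(3) = 79 + 4.771 = 83.77 dB(A).

83.8 dB(A)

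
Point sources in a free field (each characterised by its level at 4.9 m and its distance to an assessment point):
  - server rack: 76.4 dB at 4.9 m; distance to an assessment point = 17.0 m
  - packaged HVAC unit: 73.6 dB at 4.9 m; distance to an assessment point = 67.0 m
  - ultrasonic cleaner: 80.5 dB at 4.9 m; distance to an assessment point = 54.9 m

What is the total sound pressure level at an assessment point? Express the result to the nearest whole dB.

Apply inverse-square spreading to bring every level to the receiver, then sum 10^(L/10).
server rack: 76.4 − 20·log₁₀(17.0/4.9) = 76.4 − 10.81 = 65.59 dB.
packaged HVAC unit: 73.6 − 20·log₁₀(67.0/4.9) = 73.6 − 22.72 = 50.88 dB.
ultrasonic cleaner: 80.5 − 20·log₁₀(54.9/4.9) = 80.5 − 20.99 = 59.51 dB.
Σ 10^(L/10) = 4.643e+06 → L_total = 10·log₁₀(4.643e+06) = 66.67 dB.

67 dB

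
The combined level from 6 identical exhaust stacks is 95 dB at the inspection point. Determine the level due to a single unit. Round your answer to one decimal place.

Dividing the total intensity by 6 lowers the level by 10·log₁₀ 6 = 7.782 dB: L₁ = 95 − 7.782.

87.2 dB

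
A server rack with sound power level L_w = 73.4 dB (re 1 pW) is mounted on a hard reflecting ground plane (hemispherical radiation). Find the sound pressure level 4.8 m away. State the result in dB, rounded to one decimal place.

The power spreads over a hemisphere of area 2π·r², so L_p = L_w − 10·log₁₀(2π·r²).
2π·r² = 144.8 m², 10·log₁₀ of that is 21.607 dB.
L_p = 73.4 − 21.607 = 51.79 dB.

51.8 dB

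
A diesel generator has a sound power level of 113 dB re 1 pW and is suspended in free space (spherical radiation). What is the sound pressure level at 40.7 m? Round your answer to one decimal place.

69.8 dB

L_p = L_w − 10·log₁₀(4π·r²) with r = 40.7 m.
4π·r² = 2.082e+04 m², 10·log₁₀ of that is 43.184 dB.
L_p = 113 − 43.184 = 69.82 dB.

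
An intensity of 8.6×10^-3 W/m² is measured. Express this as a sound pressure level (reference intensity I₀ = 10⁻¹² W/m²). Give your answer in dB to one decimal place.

99.3 dB

I/I₀ = 8.6×10^-3/10⁻¹² = 8.6×10^9, and L = 10·log₁₀(I/I₀).
L = 10·(0.9345 + 9) = 99.34 dB.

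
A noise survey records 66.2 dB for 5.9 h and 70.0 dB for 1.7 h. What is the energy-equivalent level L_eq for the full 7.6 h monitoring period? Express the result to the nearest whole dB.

L_eq = 10·log₁₀[(1/T)·Σ tᵢ·10^(Lᵢ/10)] with T = 7.6 h.
Σ tᵢ·10^(Lᵢ/10) = 5.9·10^(66.2/10) + 1.7·10^(70.0/10) = 4.160e+07.
L_eq = 10·log₁₀(4.160e+07/7.6) = 67.38 dB.

67 dB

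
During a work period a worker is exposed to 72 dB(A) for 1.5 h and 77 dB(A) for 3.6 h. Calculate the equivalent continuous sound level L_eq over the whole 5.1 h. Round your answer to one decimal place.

Weight each interval's intensity by its duration and average over T = 5.1 h:
Σ tᵢ·10^(Lᵢ/10) = 1.5·10^(72/10) + 3.6·10^(77/10) = 2.042e+08.
L_eq = 10·log₁₀(2.042e+08/5.1) = 76.02 dB(A).

76.0 dB(A)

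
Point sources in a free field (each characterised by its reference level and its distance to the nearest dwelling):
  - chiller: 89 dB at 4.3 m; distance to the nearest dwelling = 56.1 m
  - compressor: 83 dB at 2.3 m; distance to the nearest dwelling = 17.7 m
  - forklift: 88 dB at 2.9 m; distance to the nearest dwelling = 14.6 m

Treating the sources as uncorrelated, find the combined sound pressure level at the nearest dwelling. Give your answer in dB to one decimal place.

First find each source's level at the receiver (point-source: −20·log₁₀(r/r_ref)), then combine on an intensity basis.
chiller: 89 − 20·log₁₀(56.1/4.3) = 89 − 22.31 = 66.69 dB.
compressor: 83 − 20·log₁₀(17.7/2.3) = 83 − 17.72 = 65.28 dB.
forklift: 88 − 20·log₁₀(14.6/2.9) = 88 − 14.04 = 73.96 dB.
Σ 10^(L/10) = 3.293e+07 → L_total = 10·log₁₀(3.293e+07) = 75.18 dB.

75.2 dB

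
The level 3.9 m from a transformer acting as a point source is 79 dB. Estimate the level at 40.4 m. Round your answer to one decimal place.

For a point source, L₂ = L₁ − 20·log₁₀(r₂/r₁).
L₂ = 79 − 20·log₁₀(40.4/3.9) = 79 − 20.306 = 58.69 dB.

58.7 dB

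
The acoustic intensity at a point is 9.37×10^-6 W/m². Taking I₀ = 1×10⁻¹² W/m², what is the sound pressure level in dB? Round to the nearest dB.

70 dB

I/I₀ = 9.37×10^-6/10⁻¹² = 9.37×10^6, and L = 10·log₁₀(I/I₀).
L = 10·(0.9717 + 6) = 69.72 dB.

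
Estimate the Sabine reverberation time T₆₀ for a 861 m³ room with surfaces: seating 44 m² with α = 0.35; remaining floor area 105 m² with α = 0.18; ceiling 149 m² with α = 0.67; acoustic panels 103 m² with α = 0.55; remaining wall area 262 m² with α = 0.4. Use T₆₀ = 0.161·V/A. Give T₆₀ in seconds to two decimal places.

Total absorption A = 44·0.35 + 105·0.18 + 149·0.67 + 103·0.55 + 262·0.4 = 295.58 m² sabins.
T₆₀ = 0.161 × 861 / 295.58 = 0.469 s.

0.47 s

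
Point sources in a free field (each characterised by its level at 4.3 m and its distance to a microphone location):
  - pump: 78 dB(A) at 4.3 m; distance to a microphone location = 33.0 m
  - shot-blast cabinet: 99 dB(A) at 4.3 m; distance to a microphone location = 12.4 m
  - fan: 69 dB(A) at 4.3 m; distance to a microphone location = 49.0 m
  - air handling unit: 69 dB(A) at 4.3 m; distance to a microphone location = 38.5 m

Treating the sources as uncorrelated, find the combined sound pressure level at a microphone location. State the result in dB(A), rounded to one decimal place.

Apply inverse-square spreading to bring every level to the receiver, then sum 10^(L/10).
pump: 78 − 20·log₁₀(33.0/4.3) = 78 − 17.70 = 60.30 dB(A).
shot-blast cabinet: 99 − 20·log₁₀(12.4/4.3) = 99 − 9.20 = 89.80 dB(A).
fan: 69 − 20·log₁₀(49.0/4.3) = 69 − 21.13 = 47.87 dB(A).
air handling unit: 69 − 20·log₁₀(38.5/4.3) = 69 − 19.04 = 49.96 dB(A).
Σ 10^(L/10) = 9.564e+08 → L_total = 10·log₁₀(9.564e+08) = 89.81 dB(A).

89.8 dB(A)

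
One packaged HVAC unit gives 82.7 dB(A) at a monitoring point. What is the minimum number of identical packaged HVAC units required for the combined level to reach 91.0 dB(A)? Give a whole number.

7

The shortfall is 91.0 − 82.7 = 8.3 dB, and N units add 10·log₁₀ N, so need 10·log₁₀ N ≥ 8.3.
N ≥ 10^(8.3/10) = 6.761, so N = 7.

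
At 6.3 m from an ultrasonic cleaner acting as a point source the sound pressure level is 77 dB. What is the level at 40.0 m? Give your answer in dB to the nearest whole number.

Spherical spreading from a point source gives a 20·log₁₀(r₂/r₁) drop.
L₂ = 77 − 20·log₁₀(40.0/6.3) = 77 − 16.054 = 60.95 dB.

61 dB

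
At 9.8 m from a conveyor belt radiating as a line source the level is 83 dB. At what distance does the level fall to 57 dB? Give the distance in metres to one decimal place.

3901.5 m

Line-source spreading drops the level by 10·log₁₀(r₂/r₁); inverting, r₂/r₁ = 10^(ΔL/10).
r₂ = 9.8·10^((83−57)/10) = 9.8·10^(26.0/10) = 3901.45 m.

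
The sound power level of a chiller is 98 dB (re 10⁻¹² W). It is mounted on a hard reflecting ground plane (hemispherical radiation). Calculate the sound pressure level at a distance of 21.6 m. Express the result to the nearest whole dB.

63 dB

L_p = L_w − 10·log₁₀(2π·r²) with r = 21.6 m.
2π·r² = 2931 m², 10·log₁₀ of that is 34.671 dB.
L_p = 98 − 34.671 = 63.33 dB.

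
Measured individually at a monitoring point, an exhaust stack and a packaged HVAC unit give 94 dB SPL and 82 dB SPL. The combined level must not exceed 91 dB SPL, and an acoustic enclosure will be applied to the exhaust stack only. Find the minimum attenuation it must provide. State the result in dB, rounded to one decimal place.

3.6 dB

Everything except the exhaust stack sums to 10^(82/10) = 1.585e+08 in linear terms, 82.00 dB SPL.
The limit corresponds to 10^(91/10) = 1.259e+09; subtracting the fixed part leaves 1.100e+09 for the exhaust stack, i.e. 90.42 dB SPL.
Required insertion loss = 94 − 90.42 = 3.58 dB.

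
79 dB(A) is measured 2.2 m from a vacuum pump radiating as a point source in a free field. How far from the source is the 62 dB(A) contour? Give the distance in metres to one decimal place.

15.6 m

Point-source spreading drops the level by 20·log₁₀(r₂/r₁); inverting, r₂/r₁ = 10^(ΔL/20).
r₂ = 2.2·10^((79−62)/20) = 2.2·10^(17.0/20) = 15.57 m.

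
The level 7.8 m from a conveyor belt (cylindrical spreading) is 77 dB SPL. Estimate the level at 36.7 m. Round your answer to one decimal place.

Line-source attenuation: ΔL = 10·log₁₀(r₂/r₁) = 10·log₁₀(36.7/7.8) = 6.726 dB.
L₂ = 77 − 10·log₁₀(36.7/7.8) = 77 − 6.726 = 70.27 dB SPL.

70.3 dB SPL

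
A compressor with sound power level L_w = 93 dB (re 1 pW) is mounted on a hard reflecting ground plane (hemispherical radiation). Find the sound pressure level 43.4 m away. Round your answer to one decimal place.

The power spreads over a hemisphere of area 2π·r², so L_p = L_w − 10·log₁₀(2π·r²).
2π·r² = 1.183e+04 m², 10·log₁₀ of that is 40.732 dB.
L_p = 93 − 40.732 = 52.27 dB.

52.3 dB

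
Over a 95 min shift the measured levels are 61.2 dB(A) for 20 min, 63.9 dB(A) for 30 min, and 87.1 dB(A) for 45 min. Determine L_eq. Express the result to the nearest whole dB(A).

L_eq = 10·log₁₀[(1/T)·Σ tᵢ·10^(Lᵢ/10)] with T = 95 min.
Σ tᵢ·10^(Lᵢ/10) = 20·10^(61.2/10) + 30·10^(63.9/10) + 45·10^(87.1/10) = 2.318e+10.
L_eq = 10·log₁₀(2.318e+10/95) = 83.87 dB(A).

84 dB(A)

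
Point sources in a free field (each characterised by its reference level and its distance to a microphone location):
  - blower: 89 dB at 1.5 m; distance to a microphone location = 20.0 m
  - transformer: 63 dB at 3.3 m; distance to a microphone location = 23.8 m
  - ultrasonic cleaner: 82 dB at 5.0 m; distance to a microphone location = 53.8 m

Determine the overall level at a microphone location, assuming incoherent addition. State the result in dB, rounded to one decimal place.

67.7 dB

First find each source's level at the receiver (point-source: −20·log₁₀(r/r_ref)), then combine on an intensity basis.
blower: 89 − 20·log₁₀(20.0/1.5) = 89 − 22.50 = 66.50 dB.
transformer: 63 − 20·log₁₀(23.8/3.3) = 63 − 17.16 = 45.84 dB.
ultrasonic cleaner: 82 − 20·log₁₀(53.8/5.0) = 82 − 20.64 = 61.36 dB.
Σ 10^(L/10) = 5.875e+06 → L_total = 10·log₁₀(5.875e+06) = 67.69 dB.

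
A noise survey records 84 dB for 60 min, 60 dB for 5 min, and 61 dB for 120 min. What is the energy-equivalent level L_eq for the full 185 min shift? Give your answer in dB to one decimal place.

The energy average is taken in the linear domain: L_eq = 10·log₁₀[(Σ tᵢ·10^(Lᵢ/10))/T], T = 185 min.
Σ tᵢ·10^(Lᵢ/10) = 60·10^(84/10) + 5·10^(60/10) + 120·10^(61/10) = 1.523e+10.
L_eq = 10·log₁₀(1.523e+10/185) = 79.15 dB.

79.2 dB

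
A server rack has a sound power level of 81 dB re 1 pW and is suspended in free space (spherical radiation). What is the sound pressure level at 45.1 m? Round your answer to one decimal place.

36.9 dB

The power spreads over a sphere of area 4π·r², so L_p = L_w − 10·log₁₀(4π·r²).
4π·r² = 2.556e+04 m², 10·log₁₀ of that is 44.076 dB.
L_p = 81 − 44.076 = 36.92 dB.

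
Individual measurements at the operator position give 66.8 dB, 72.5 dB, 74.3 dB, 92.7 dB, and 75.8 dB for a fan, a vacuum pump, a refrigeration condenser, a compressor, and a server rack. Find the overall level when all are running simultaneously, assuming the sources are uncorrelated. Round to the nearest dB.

93 dB

Incoherent sources combine by intensity addition: L_total = 10·log₁₀(Σ 10^(L_i/10)).
Σ 10^(L/10) = 10^(66.8/10) + 10^(72.5/10) + 10^(74.3/10) + 10^(92.7/10) + 10^(75.8/10) = 1.950e+09.
L_total = 10·log₁₀(1.950e+09) = 92.90 dB.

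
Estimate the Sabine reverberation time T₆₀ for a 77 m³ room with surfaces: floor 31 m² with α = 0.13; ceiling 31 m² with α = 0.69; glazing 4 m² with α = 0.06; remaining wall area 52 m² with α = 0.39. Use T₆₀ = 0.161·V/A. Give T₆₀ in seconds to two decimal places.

A = Σ Sᵢαᵢ = 31·0.13 + 31·0.69 + 4·0.06 + 52·0.39 = 45.94 m².
T₆₀ = 0.161·V/A = 0.161·77/45.94 = 0.270 s.

0.27 s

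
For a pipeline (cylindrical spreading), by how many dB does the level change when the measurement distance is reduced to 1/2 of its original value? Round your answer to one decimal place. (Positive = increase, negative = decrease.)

+3.0 dB

With cylindrical spreading the level changes by −10·log₁₀(r₂/r₁).
ΔL = −10·log₁₀(0.5) = +3.01 dB.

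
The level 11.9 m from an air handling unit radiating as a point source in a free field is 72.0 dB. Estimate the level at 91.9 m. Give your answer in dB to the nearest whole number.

54 dB

Point-source attenuation: ΔL = 20·log₁₀(r₂/r₁) = 20·log₁₀(91.9/11.9) = 17.755 dB.
L₂ = 72.0 − 20·log₁₀(91.9/11.9) = 72.0 − 17.755 = 54.24 dB.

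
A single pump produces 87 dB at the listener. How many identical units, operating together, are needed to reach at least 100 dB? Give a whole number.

N identical sources give L₁ + 10·log₁₀ N, so require 10·log₁₀ N ≥ 100 − 87 = 13.0 dB.
N ≥ 10^(13.0/10) = 19.953, so N = 20.

20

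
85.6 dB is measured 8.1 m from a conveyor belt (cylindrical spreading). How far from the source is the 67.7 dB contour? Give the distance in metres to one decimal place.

499.4 m

Line-source spreading drops the level by 10·log₁₀(r₂/r₁); inverting, r₂/r₁ = 10^(ΔL/10).
r₂ = 8.1·10^((85.6−67.7)/10) = 8.1·10^(17.9/10) = 499.44 m.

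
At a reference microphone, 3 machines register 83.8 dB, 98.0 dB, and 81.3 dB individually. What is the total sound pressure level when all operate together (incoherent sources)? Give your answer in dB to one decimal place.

Incoherent sources combine by intensity addition: L_total = 10·log₁₀(Σ 10^(L_i/10)).
Σ 10^(L/10) = 10^(83.8/10) + 10^(98.0/10) + 10^(81.3/10) = 6.684e+09.
L_total = 10·log₁₀(6.684e+09) = 98.25 dB.

98.3 dB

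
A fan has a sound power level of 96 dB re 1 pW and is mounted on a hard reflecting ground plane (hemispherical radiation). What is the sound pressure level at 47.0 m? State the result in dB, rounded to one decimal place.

The power spreads over a hemisphere of area 2π·r², so L_p = L_w − 10·log₁₀(2π·r²).
2π·r² = 1.388e+04 m², 10·log₁₀ of that is 41.424 dB.
L_p = 96 − 41.424 = 54.58 dB.

54.6 dB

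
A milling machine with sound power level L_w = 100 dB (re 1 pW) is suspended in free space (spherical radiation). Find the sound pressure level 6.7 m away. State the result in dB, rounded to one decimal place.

72.5 dB

Free-field spherical radiation: L_p = L_w − 10·log₁₀(4π·r²), r = 6.7 m.
4π·r² = 564.1 m², 10·log₁₀ of that is 27.514 dB.
L_p = 100 − 27.514 = 72.49 dB.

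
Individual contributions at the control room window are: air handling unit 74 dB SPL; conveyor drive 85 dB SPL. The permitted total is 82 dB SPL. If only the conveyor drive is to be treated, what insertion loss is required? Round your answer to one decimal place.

The untreated sources together contribute 10^(74/10) = 2.512e+07, i.e. 74.00 dB SPL.
The limit corresponds to 10^(82/10) = 1.585e+08; subtracting the fixed part leaves 1.334e+08 for the conveyor drive, i.e. 81.25 dB SPL.
So the conveyor drive must be reduced from 85 to 81.25 dB SPL: IL = 3.75 dB.

3.7 dB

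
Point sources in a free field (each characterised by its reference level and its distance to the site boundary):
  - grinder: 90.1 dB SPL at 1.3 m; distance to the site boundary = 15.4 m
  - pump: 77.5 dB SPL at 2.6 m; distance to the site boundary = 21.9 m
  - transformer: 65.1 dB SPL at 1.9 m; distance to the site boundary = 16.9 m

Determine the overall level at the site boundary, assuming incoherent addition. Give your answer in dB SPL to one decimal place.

69.1 dB SPL

Apply inverse-square spreading to bring every level to the receiver, then sum 10^(L/10).
grinder: 90.1 − 20·log₁₀(15.4/1.3) = 90.1 − 21.47 = 68.63 dB SPL.
pump: 77.5 − 20·log₁₀(21.9/2.6) = 77.5 − 18.51 = 58.99 dB SPL.
transformer: 65.1 − 20·log₁₀(16.9/1.9) = 65.1 − 18.98 = 46.12 dB SPL.
Σ 10^(L/10) = 8.125e+06 → L_total = 10·log₁₀(8.125e+06) = 69.10 dB SPL.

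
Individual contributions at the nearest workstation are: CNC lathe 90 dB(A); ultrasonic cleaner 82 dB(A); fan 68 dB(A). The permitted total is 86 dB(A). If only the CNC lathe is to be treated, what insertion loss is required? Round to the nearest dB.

Everything except the CNC lathe sums to 10^(82/10) + 10^(68/10) = 1.648e+08 in linear terms, 82.17 dB(A).
The limit corresponds to 10^(86/10) = 3.981e+08; subtracting the fixed part leaves 2.333e+08 for the CNC lathe, i.e. 83.68 dB(A).
Required insertion loss = 90 − 83.68 = 6.32 dB.

6 dB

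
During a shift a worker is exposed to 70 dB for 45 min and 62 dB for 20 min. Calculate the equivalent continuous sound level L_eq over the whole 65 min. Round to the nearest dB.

Weight each interval's intensity by its duration and average over T = 65 min:
Σ tᵢ·10^(Lᵢ/10) = 45·10^(70/10) + 20·10^(62/10) = 4.817e+08.
L_eq = 10·log₁₀(4.817e+08/65) = 68.70 dB.

69 dB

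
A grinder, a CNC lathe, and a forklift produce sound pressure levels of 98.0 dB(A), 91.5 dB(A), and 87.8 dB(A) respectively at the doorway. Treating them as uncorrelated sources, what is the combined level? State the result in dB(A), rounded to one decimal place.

Incoherent sources combine by intensity addition: L_total = 10·log₁₀(Σ 10^(L_i/10)).
Σ 10^(L/10) = 10^(98.0/10) + 10^(91.5/10) + 10^(87.8/10) = 8.325e+09.
L_total = 10·log₁₀(8.325e+09) = 99.20 dB(A).

99.2 dB(A)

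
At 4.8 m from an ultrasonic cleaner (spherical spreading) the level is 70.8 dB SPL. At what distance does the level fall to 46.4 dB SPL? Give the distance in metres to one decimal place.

Point-source spreading drops the level by 20·log₁₀(r₂/r₁); inverting, r₂/r₁ = 10^(ΔL/20).
r₂ = 4.8·10^((70.8−46.4)/20) = 4.8·10^(24.4/20) = 79.66 m.

79.7 m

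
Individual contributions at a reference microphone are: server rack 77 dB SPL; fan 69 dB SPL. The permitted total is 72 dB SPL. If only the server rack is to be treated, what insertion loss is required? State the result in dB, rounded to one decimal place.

8.0 dB

Everything except the server rack sums to 10^(69/10) = 7.943e+06 in linear terms, 69.00 dB SPL.
To meet 72 dB SPL overall, the treated server rack may contribute at most 10^(72/10) − 7.943e+06 = 7.906e+06, i.e. 68.98 dB SPL.
So the server rack must be reduced from 77 to 68.98 dB SPL: IL = 8.02 dB.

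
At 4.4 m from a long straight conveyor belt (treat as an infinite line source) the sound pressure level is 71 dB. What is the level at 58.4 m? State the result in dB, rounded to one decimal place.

59.8 dB

For a line source, L₂ = L₁ − 10·log₁₀(r₂/r₁).
L₂ = 71 − 10·log₁₀(58.4/4.4) = 71 − 11.230 = 59.77 dB.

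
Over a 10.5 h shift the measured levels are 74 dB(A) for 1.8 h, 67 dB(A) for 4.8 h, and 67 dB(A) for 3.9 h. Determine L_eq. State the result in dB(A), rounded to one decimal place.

69.3 dB(A)

L_eq = 10·log₁₀[(1/T)·Σ tᵢ·10^(Lᵢ/10)] with T = 10.5 h.
Σ tᵢ·10^(Lᵢ/10) = 1.8·10^(74/10) + 4.8·10^(67/10) + 3.9·10^(67/10) = 8.882e+07.
L_eq = 10·log₁₀(8.882e+07/10.5) = 69.27 dB(A).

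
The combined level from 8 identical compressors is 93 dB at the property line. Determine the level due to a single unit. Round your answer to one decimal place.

84.0 dB

For N identical incoherent sources L_total = L₁ + 10·log₁₀ N, so L₁ = 93 − 10·log₁₀(8) = 93 − 9.031.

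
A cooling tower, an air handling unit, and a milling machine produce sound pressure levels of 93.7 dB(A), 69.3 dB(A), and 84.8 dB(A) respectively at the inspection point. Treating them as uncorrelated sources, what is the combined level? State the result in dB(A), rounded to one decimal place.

94.2 dB(A)

Incoherent sources combine by intensity addition: L_total = 10·log₁₀(Σ 10^(L_i/10)).
Σ 10^(L/10) = 10^(93.7/10) + 10^(69.3/10) + 10^(84.8/10) = 2.655e+09.
L_total = 10·log₁₀(2.655e+09) = 94.24 dB(A).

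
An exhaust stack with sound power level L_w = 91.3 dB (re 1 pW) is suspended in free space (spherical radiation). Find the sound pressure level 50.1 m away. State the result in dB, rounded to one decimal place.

The power spreads over a sphere of area 4π·r², so L_p = L_w − 10·log₁₀(4π·r²).
4π·r² = 3.154e+04 m², 10·log₁₀ of that is 44.989 dB.
L_p = 91.3 − 44.989 = 46.31 dB.

46.3 dB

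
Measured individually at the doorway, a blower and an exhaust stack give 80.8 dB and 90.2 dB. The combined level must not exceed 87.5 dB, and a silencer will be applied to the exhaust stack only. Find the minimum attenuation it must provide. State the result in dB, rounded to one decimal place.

The untreated sources together contribute 10^(80.8/10) = 1.202e+08, i.e. 80.80 dB.
The limit corresponds to 10^(87.5/10) = 5.623e+08; subtracting the fixed part leaves 4.421e+08 for the exhaust stack, i.e. 86.46 dB.
So the exhaust stack must be reduced from 90.2 to 86.46 dB: IL = 3.74 dB.

3.7 dB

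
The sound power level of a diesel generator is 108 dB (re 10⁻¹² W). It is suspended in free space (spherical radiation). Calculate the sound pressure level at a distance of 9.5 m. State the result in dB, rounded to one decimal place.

The power spreads over a sphere of area 4π·r², so L_p = L_w − 10·log₁₀(4π·r²).
4π·r² = 1134 m², 10·log₁₀ of that is 30.547 dB.
L_p = 108 − 30.547 = 77.45 dB.

77.5 dB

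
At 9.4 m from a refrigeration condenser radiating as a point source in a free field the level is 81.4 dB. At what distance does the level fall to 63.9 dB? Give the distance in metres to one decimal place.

70.5 m

The 17.5 dB drop corresponds to a distance ratio of 10^(17.5/20) for a point source.
r₂ = 9.4·10^((81.4−63.9)/20) = 9.4·10^(17.5/20) = 70.49 m.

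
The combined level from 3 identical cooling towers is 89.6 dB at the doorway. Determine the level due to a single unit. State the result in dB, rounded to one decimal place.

For N identical incoherent sources L_total = L₁ + 10·log₁₀ N, so L₁ = 89.6 − 10·log₁₀(3) = 89.6 − 4.771.

84.8 dB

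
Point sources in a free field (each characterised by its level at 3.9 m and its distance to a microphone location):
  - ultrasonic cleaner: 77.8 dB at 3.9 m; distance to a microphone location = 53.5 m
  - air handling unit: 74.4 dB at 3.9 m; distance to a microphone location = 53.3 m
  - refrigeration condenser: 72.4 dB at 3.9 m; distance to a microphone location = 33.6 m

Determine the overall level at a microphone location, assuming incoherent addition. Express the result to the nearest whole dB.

Apply inverse-square spreading to bring every level to the receiver, then sum 10^(L/10).
ultrasonic cleaner: 77.8 − 20·log₁₀(53.5/3.9) = 77.8 − 22.75 = 55.05 dB.
air handling unit: 74.4 − 20·log₁₀(53.3/3.9) = 74.4 − 22.71 = 51.69 dB.
refrigeration condenser: 72.4 − 20·log₁₀(33.6/3.9) = 72.4 − 18.71 = 53.69 dB.
Σ 10^(L/10) = 7.018e+05 → L_total = 10·log₁₀(7.018e+05) = 58.46 dB.

58 dB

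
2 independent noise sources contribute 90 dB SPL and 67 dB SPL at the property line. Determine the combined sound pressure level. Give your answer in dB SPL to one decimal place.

Incoherent sources combine by intensity addition: L_total = 10·log₁₀(Σ 10^(L_i/10)).
Σ 10^(L/10) = 10^(90/10) + 10^(67/10) = 1.005e+09.
L_total = 10·log₁₀(1.005e+09) = 90.02 dB SPL.

90.0 dB SPL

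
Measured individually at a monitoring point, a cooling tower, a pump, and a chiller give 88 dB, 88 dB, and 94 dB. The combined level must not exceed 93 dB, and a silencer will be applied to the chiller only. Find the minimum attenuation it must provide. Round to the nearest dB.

Everything except the chiller sums to 10^(88/10) + 10^(88/10) = 1.262e+09 in linear terms, 91.01 dB.
To meet 93 dB overall, the treated chiller may contribute at most 10^(93/10) − 1.262e+09 = 7.333e+08, i.e. 88.65 dB.
Required insertion loss = 94 − 88.65 = 5.35 dB.

5 dB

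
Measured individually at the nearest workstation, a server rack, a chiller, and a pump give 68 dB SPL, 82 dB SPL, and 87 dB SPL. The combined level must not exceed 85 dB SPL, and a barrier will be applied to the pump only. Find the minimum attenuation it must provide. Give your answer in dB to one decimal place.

Fixed contribution from the other sources: Σ 10^(L/10) = 10^(68/10) + 10^(82/10) = 1.648e+08 (82.17 dB SPL).
To meet 85 dB SPL overall, the treated pump may contribute at most 10^(85/10) − 1.648e+08 = 1.514e+08, i.e. 81.80 dB SPL.
Required insertion loss = 87 − 81.80 = 5.20 dB.

5.2 dB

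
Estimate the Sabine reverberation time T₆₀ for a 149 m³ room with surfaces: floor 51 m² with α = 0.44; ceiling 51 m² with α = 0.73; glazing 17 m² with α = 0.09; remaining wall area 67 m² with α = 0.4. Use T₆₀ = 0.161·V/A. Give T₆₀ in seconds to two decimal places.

0.27 s

A = Σ Sᵢαᵢ = 51·0.44 + 51·0.73 + 17·0.09 + 67·0.4 = 88.00 m².
T₆₀ = 0.161 × 149 / 88.00 = 0.273 s.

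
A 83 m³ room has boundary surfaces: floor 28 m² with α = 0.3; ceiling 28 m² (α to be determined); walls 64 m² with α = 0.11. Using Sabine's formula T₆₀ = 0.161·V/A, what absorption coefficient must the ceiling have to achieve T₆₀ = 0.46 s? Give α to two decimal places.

0.49

From T₆₀ = 0.161·V/A, the target T₆₀ = 0.46 s needs A = 0.161·83/0.46 = 29.05 m².
Absorption from the other surfaces = 28·0.3 + 64·0.11 = 15.44 m², so the ceiling must supply 13.61 m² over 28 m².
α = 13.61/28 = 0.486.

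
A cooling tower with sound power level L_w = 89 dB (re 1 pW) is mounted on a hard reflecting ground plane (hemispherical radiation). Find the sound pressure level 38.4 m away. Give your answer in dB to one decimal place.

The power spreads over a hemisphere of area 2π·r², so L_p = L_w − 10·log₁₀(2π·r²).
2π·r² = 9265 m², 10·log₁₀ of that is 39.668 dB.
L_p = 89 − 39.668 = 49.33 dB.

49.3 dB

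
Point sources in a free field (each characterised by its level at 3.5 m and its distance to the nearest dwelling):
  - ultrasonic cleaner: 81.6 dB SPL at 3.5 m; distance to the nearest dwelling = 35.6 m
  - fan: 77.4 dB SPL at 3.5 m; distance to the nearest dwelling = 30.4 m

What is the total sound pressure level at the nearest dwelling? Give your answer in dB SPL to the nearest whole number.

63 dB SPL

First find each source's level at the receiver (point-source: −20·log₁₀(r/r_ref)), then combine on an intensity basis.
ultrasonic cleaner: 81.6 − 20·log₁₀(35.6/3.5) = 81.6 − 20.15 = 61.45 dB SPL.
fan: 77.4 − 20·log₁₀(30.4/3.5) = 77.4 − 18.78 = 58.62 dB SPL.
Σ 10^(L/10) = 2.126e+06 → L_total = 10·log₁₀(2.126e+06) = 63.27 dB SPL.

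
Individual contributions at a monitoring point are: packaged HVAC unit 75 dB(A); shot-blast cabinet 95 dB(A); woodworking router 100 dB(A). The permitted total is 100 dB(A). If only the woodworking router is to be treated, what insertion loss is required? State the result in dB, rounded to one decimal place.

The untreated sources together contribute 10^(75/10) + 10^(95/10) = 3.194e+09, i.e. 95.04 dB(A).
The limit corresponds to 10^(100/10) = 1.000e+10; subtracting the fixed part leaves 6.806e+09 for the woodworking router, i.e. 98.33 dB(A).
Required insertion loss = 100 − 98.33 = 1.67 dB.

1.7 dB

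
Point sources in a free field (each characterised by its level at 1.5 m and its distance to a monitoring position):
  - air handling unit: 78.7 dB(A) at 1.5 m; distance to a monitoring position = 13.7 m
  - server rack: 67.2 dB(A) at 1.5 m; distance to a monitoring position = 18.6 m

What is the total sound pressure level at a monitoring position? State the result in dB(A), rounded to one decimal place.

59.7 dB(A)

Apply inverse-square spreading to bring every level to the receiver, then sum 10^(L/10).
air handling unit: 78.7 − 20·log₁₀(13.7/1.5) = 78.7 − 19.21 = 59.49 dB(A).
server rack: 67.2 − 20·log₁₀(18.6/1.5) = 67.2 − 21.87 = 45.33 dB(A).
Σ 10^(L/10) = 9.228e+05 → L_total = 10·log₁₀(9.228e+05) = 59.65 dB(A).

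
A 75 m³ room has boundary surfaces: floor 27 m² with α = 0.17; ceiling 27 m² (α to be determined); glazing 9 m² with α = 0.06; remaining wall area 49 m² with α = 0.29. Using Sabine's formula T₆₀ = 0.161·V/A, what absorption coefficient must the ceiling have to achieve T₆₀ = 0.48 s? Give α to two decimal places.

From T₆₀ = 0.161·V/A, the target T₆₀ = 0.48 s needs A = 0.161·75/0.48 = 25.16 m².
Absorption from the other surfaces = 27·0.17 + 9·0.06 + 49·0.29 = 19.34 m², so the ceiling must supply 5.82 m² over 27 m².
α = 5.82/27 = 0.215.

0.22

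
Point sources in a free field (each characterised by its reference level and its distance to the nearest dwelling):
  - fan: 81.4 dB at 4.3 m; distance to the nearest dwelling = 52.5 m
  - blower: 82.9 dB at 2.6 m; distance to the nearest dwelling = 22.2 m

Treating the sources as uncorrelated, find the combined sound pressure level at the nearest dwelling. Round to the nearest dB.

First find each source's level at the receiver (point-source: −20·log₁₀(r/r_ref)), then combine on an intensity basis.
fan: 81.4 − 20·log₁₀(52.5/4.3) = 81.4 − 21.73 = 59.67 dB.
blower: 82.9 − 20·log₁₀(22.2/2.6) = 82.9 − 18.63 = 64.27 dB.
Σ 10^(L/10) = 3.601e+06 → L_total = 10·log₁₀(3.601e+06) = 65.56 dB.

66 dB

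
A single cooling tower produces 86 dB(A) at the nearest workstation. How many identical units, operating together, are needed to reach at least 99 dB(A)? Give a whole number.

20

Need L₁ + 10·log₁₀ N ≥ 99, i.e. log₁₀ N ≥ 1.30.
N ≥ 10^(13.0/10) = 19.953, so N = 20.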